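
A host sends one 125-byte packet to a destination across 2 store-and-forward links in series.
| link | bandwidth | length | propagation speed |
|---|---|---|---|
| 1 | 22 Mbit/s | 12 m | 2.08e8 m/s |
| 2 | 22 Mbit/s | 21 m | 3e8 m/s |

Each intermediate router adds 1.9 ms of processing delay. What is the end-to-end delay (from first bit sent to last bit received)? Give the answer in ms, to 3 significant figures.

L = 125 × 8 = 1000 bits.
Transmission delay per hop = L/R = 1000/22000000 = 0.0454545 ms; 2 hops → 0.0909091 ms.
Propagation delays (d/s per hop): 5.76923e-05, 7e-05 ms; sum = 0.000127692 ms.
Processing at 1 router(s): 1 × 1.9 ms = 1.9 ms.
End-to-end = 1.99 ms.

1.99 ms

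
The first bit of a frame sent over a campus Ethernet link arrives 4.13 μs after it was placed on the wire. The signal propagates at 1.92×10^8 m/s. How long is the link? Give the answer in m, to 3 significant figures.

d = s × t_prop = 192000000 × 4.13e-06 = 793 m.

793 m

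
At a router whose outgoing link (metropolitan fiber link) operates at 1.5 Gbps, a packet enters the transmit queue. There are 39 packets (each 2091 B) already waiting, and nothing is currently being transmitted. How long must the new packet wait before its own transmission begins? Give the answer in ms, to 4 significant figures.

Each queued packet: L/R = 16728/1500000000 = 0.011152 ms.
39 queued → 0.434928 ms.
Queuing delay = 0.4349 ms.

0.4349 ms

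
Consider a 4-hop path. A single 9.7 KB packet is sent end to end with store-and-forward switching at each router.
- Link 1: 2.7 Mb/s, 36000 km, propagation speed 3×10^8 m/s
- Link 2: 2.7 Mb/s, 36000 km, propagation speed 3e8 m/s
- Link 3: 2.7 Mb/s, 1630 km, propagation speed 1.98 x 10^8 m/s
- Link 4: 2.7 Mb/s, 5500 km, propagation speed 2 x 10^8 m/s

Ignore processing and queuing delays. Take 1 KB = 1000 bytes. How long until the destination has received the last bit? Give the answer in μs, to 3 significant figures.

391000 μs

L = 77600 bits.
Transmission delay per hop = L/R = 77600/2700000 = 28740.7 μs; 4 hops → 114963 μs.
Propagation delays (d/s per hop): 120000, 120000, 8232.32, 27500 μs; sum = 275732 μs.
End-to-end = 391000 μs.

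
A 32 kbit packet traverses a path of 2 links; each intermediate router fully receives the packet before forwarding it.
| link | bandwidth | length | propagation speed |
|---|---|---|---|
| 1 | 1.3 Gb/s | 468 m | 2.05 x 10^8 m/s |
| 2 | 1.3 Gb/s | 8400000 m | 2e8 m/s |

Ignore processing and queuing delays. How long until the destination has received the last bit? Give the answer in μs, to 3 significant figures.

42100 μs

L = 32000 bits.
Transmission delay per hop = L/R = 32000/1300000000 = 24.6154 μs; 2 hops → 49.2308 μs.
Propagation delays (d/s per hop): 2.28293, 42000 μs; sum = 42002.3 μs.
End-to-end = 42100 μs.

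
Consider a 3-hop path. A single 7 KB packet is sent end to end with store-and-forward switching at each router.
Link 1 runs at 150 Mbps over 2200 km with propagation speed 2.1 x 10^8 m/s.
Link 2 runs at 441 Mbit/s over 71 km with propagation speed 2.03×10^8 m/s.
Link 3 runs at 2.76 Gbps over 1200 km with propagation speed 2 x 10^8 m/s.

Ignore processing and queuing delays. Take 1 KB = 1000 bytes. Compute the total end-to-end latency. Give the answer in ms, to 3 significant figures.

L = 56000 bits.
Transmission delays (L/R per hop): 0.373333, 0.126984, 0.0202899 ms; sum = 0.520607 ms.
Propagation delays (d/s per hop): 10.4762, 0.349754, 6 ms; sum = 16.8259 ms.
End-to-end = 17.3 ms.

17.3 ms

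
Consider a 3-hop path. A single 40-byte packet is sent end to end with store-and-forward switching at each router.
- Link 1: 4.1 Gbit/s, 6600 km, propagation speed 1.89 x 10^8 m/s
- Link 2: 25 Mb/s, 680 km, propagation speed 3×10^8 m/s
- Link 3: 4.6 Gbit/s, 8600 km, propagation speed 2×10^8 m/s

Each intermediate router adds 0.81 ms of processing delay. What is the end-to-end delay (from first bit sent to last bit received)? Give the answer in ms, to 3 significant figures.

L = 40 × 8 = 320 bits.
Transmission delays (L/R per hop): 7.80488e-05, 0.0128, 6.95652e-05 ms; sum = 0.0129476 ms.
Propagation delays (d/s per hop): 34.9206, 2.26667, 43 ms; sum = 80.1873 ms.
Processing at 2 router(s): 2 × 0.81 ms = 1.62 ms.
End-to-end = 81.8 ms.

81.8 ms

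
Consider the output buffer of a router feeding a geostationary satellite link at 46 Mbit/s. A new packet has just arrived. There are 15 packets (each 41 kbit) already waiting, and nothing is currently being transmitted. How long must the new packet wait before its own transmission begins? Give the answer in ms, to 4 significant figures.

Each queued packet: L/R = 41000/46000000 = 0.891304 ms.
15 queued → 13.3696 ms.
Queuing delay = 13.37 ms.

13.37 ms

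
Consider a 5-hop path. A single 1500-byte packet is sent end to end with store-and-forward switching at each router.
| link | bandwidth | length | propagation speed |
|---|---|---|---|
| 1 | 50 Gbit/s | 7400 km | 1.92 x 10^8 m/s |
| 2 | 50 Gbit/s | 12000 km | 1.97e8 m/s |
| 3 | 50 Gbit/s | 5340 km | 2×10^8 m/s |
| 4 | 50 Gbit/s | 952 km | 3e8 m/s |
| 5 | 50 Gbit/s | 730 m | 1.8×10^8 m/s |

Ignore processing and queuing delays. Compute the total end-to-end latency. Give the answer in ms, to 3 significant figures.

129 ms

L = 1500 × 8 = 12000 bits.
Transmission delay per hop = L/R = 12000/50000000000 = 0.00024 ms; 5 hops → 0.0012 ms.
Propagation delays (d/s per hop): 38.5417, 60.9137, 26.7, 3.17333, 0.00405556 ms; sum = 129.333 ms.
End-to-end = 129 ms.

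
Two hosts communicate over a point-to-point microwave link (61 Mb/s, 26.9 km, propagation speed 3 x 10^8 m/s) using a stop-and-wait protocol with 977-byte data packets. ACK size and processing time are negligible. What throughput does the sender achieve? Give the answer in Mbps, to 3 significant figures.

25.4 Mbps

t_tx = L/R = 7816/61000000 = 0.000128131 s.
t_prop = 26900/300000000 = 8.96667e-05 s; RTT = 0.000179333 s.
Cycle = t_tx + RTT = 0.000307464 s.
Throughput = L / cycle = 7816 / 0.000307464 = 25.4 Mbps.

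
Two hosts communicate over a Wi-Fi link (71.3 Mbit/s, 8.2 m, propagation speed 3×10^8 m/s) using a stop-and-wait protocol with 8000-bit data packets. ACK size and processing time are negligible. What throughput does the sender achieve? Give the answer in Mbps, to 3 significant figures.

71.3 Mbps

t_tx = L/R = 8000/71300000 = 0.000112202 s.
t_prop = 8.2/300000000 = 2.73333e-08 s; RTT = 5.46667e-08 s.
Cycle = t_tx + RTT = 0.000112257 s.
Throughput = L / cycle = 8000 / 0.000112257 = 71.3 Mbps.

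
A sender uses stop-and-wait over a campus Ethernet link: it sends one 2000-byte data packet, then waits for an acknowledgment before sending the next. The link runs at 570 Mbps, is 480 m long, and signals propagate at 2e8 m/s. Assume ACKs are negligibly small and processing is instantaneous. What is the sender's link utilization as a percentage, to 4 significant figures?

t_tx = L/R = 16000/570000000 = 2.80702e-05 s.
t_prop = 480/200000000 = 2.4e-06 s; RTT = 4.8e-06 s.
Cycle = t_tx + RTT = 3.28702e-05 s.
Utilization = t_tx / cycle = 2.80702e-05/3.28702e-05 = 85.40 %.

85.40 %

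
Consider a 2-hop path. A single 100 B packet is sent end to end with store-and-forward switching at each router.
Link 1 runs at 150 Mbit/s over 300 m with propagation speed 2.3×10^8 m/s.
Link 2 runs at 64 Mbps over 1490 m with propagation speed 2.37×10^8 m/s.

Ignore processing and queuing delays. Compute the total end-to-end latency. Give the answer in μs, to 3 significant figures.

L = 100 × 8 = 800 bits.
Transmission delays (L/R per hop): 5.33333, 12.5 μs; sum = 17.8333 μs.
Propagation delays (d/s per hop): 1.30435, 6.28692 μs; sum = 7.59127 μs.
End-to-end = 25.4 μs.

25.4 μs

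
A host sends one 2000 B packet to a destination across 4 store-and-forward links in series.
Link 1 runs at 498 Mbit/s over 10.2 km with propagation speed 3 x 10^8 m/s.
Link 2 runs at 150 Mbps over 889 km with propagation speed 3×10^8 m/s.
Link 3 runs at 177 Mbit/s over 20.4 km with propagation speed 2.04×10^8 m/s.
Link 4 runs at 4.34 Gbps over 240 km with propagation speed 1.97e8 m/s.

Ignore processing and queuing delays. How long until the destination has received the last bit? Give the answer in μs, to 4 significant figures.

4548 μs

L = 2000 × 8 = 16000 bits.
Transmission delays (L/R per hop): 32.1285, 106.667, 90.3955, 3.68664 μs; sum = 232.877 μs.
Propagation delays (d/s per hop): 34, 2963.33, 100, 1218.27 μs; sum = 4315.61 μs.
End-to-end = 4548 μs.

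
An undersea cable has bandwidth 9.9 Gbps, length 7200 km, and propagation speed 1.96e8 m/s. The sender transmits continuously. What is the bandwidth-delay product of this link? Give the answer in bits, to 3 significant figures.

Propagation delay = 7200000 / 196000000 = 0.0367347 s.
BDP = R × t_prop = 9900000000 × 0.0367347 = 363673000 bits.

364000000 bits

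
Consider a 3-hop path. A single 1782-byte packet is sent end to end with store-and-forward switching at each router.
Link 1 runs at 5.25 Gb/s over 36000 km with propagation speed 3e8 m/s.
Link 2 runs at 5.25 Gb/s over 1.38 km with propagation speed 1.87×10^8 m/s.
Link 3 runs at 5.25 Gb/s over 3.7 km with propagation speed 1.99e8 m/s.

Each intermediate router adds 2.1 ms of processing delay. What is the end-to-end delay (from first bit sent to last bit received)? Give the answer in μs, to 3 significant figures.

L = 1782 × 8 = 14256 bits.
Transmission delay per hop = L/R = 14256/5250000000 = 2.71543 μs; 3 hops → 8.14629 μs.
Propagation delays (d/s per hop): 120000, 7.37968, 18.593 μs; sum = 120026 μs.
Processing at 2 router(s): 2 × 2.1 ms = 4200 μs.
End-to-end = 124000 μs.

124000 μs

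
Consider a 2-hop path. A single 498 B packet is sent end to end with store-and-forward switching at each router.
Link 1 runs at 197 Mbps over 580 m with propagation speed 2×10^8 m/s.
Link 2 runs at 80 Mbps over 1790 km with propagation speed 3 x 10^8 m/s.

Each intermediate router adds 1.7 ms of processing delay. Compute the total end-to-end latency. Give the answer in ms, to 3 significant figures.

7.74 ms

L = 498 × 8 = 3984 bits.
Transmission delays (L/R per hop): 0.0202234, 0.0498 ms; sum = 0.0700234 ms.
Propagation delays (d/s per hop): 0.0029, 5.96667 ms; sum = 5.96957 ms.
Processing at 1 router(s): 1 × 1.7 ms = 1.7 ms.
End-to-end = 7.74 ms.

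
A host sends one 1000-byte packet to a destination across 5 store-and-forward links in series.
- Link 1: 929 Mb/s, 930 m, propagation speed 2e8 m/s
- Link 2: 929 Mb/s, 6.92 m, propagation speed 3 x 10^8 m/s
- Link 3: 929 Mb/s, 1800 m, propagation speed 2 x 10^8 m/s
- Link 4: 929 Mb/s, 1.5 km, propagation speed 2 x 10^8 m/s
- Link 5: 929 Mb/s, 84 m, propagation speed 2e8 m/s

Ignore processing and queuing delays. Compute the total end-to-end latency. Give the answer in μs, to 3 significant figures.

64.7 μs

L = 1000 × 8 = 8000 bits.
Transmission delay per hop = L/R = 8000/929000000 = 8.61141 μs; 5 hops → 43.0571 μs.
Propagation delays (d/s per hop): 4.65, 0.0230667, 9, 7.5, 0.42 μs; sum = 21.5931 μs.
End-to-end = 64.7 μs.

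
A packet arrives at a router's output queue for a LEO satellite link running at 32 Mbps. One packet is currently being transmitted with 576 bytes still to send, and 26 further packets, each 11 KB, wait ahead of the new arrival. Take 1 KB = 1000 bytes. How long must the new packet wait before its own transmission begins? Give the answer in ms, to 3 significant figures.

71.6 ms

Each queued packet: L/R = 88000/32000000 = 2.75 ms.
26 queued → 71.5 ms.
Plus remaining 4608 bits of current packet: 0.144 ms.
Queuing delay = 71.6 ms.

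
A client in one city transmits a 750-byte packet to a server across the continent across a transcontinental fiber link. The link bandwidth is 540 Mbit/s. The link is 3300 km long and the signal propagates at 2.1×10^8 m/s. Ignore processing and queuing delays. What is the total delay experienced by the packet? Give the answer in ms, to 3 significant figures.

L = 750 × 8 = 6000 bits.
Transmission delay = L/R = 6000 / 540000000 = 0.0111111 ms.
Propagation delay = d/s = 3300000 m / 210000000 m/s = 15.7143 ms.
Total = 15.7 ms.

15.7 ms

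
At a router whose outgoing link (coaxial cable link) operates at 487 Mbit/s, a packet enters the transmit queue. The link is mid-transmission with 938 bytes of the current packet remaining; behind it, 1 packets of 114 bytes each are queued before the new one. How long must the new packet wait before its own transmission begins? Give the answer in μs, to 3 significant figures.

Each queued packet: L/R = 912/487000000 = 1.87269 μs.
1 queued → 1.87269 μs.
Plus remaining 7504 bits of current packet: 15.4086 μs.
Queuing delay = 17.3 μs.

17.3 μs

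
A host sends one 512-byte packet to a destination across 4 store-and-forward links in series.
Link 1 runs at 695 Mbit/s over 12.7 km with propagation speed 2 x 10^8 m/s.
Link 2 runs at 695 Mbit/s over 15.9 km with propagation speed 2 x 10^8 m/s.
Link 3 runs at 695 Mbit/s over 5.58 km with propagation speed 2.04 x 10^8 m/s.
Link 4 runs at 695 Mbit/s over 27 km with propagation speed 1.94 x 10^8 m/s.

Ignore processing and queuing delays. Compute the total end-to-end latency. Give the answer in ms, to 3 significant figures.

L = 512 × 8 = 4096 bits.
Transmission delay per hop = L/R = 4096/695000000 = 0.00589353 ms; 4 hops → 0.0235741 ms.
Propagation delays (d/s per hop): 0.0635, 0.0795, 0.0273529, 0.139175 ms; sum = 0.309528 ms.
End-to-end = 0.333 ms.

0.333 ms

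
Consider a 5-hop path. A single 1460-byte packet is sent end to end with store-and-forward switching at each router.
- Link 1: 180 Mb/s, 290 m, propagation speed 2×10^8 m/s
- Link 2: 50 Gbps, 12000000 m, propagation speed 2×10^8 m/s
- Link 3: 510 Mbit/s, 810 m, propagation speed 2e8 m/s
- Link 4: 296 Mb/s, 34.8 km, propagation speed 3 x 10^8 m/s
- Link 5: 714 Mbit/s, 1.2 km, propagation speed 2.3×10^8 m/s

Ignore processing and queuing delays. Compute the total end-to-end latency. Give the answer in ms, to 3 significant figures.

L = 1460 × 8 = 11680 bits.
Transmission delays (L/R per hop): 0.0648889, 0.0002336, 0.022902, 0.0394595, 0.0163585 ms; sum = 0.143842 ms.
Propagation delays (d/s per hop): 0.00145, 60, 0.00405, 0.116, 0.00521739 ms; sum = 60.1267 ms.
End-to-end = 60.3 ms.

60.3 ms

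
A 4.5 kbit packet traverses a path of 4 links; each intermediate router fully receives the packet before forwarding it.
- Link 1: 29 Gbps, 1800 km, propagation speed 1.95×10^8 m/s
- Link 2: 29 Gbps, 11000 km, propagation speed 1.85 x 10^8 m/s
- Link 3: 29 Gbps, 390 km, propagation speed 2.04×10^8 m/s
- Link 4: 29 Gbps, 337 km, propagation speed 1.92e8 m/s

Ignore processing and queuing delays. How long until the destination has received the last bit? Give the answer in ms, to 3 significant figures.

L = 4500 bits.
Transmission delay per hop = L/R = 4500/29000000000 = 0.000155172 ms; 4 hops → 0.00062069 ms.
Propagation delays (d/s per hop): 9.23077, 59.4595, 1.91176, 1.75521 ms; sum = 72.3572 ms.
End-to-end = 72.4 ms.

72.4 ms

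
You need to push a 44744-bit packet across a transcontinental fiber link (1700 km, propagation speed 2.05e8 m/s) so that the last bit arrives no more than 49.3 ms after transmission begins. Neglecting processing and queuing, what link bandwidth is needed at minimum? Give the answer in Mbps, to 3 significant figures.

1.09 Mbps

Propagation delay = 1700000 / 2.05e+08 = 8.29268 ms.
Transmission budget = 49.3 − 8.29268 = 41.0073 ms.
R ≥ L / t_tx = 44744 bits / 0.0410073 s = 1.09 Mbps.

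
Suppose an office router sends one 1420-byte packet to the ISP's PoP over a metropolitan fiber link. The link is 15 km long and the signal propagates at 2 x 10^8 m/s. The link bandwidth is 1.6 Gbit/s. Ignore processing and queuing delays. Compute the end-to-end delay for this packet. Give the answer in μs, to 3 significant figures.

L = 1420 × 8 = 11360 bits.
Transmission delay = L/R = 11360 / 1600000000 = 7.1 μs.
Propagation delay = d/s = 15000 m / 200000000 m/s = 75 μs.
Total = 82.1 μs.

82.1 μs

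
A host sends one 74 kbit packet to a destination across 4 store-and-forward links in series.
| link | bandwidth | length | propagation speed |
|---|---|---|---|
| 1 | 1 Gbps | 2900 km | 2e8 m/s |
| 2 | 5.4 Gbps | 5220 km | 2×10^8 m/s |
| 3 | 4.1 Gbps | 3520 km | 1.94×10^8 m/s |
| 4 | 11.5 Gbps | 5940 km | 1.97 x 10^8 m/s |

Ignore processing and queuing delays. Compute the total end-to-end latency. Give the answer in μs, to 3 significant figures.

89000 μs

L = 74000 bits.
Transmission delays (L/R per hop): 74, 13.7037, 18.0488, 6.43478 μs; sum = 112.187 μs.
Propagation delays (d/s per hop): 14500, 26100, 18144.3, 30152.3 μs; sum = 88896.6 μs.
End-to-end = 89000 μs.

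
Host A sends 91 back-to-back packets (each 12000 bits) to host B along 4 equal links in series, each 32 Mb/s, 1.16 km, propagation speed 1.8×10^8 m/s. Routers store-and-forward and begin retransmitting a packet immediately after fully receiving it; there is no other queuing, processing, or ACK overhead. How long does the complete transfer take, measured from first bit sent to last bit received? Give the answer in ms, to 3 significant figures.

35.3 ms

Per-hop transmission t_tx = L/R = 12000/32000000 = 0.375 ms.
Per-hop propagation t_prop = 1160/180000000 = 0.00644444 ms.
Pipeline fill: first packet needs 4·t_tx to clear all hops; remaining 90 packets each add one t_tx.
Total = (4+91-1)·t_tx + 4·t_prop = 94·0.375 + 4·0.00644444 = 35.3 ms.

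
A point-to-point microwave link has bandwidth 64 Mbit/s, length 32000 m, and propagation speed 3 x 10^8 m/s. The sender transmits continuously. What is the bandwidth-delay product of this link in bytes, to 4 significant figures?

Propagation delay = 32000 / 300000000 = 0.000106667 s.
BDP = R × t_prop = 64000000 × 0.000106667 = 6826.67 bits.
In bytes: 6826.67/8 = 853.3 bytes.

853.3 bytes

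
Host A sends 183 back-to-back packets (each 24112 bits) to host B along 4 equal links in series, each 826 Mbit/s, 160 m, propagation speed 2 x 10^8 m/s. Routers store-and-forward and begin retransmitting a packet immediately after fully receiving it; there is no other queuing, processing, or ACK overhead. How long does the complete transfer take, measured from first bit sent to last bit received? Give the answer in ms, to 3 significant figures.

Per-hop transmission t_tx = L/R = 24112/826000000 = 0.0291913 ms.
Per-hop propagation t_prop = 160/200000000 = 0.0008 ms.
Pipeline fill: first packet needs 4·t_tx to clear all hops; remaining 182 packets each add one t_tx.
Total = (4+183-1)·t_tx + 4·t_prop = 186·0.0291913 + 4·0.0008 = 5.43 ms.

5.43 ms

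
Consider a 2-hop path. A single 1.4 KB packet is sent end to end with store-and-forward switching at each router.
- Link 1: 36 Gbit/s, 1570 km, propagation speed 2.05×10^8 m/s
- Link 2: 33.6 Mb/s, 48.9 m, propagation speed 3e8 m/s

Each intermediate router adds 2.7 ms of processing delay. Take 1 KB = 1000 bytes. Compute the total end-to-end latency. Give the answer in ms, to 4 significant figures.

10.69 ms

L = 11200 bits.
Transmission delays (L/R per hop): 0.000311111, 0.333333 ms; sum = 0.333644 ms.
Propagation delays (d/s per hop): 7.65854, 0.000163 ms; sum = 7.6587 ms.
Processing at 1 router(s): 1 × 2.7 ms = 2.7 ms.
End-to-end = 10.69 ms.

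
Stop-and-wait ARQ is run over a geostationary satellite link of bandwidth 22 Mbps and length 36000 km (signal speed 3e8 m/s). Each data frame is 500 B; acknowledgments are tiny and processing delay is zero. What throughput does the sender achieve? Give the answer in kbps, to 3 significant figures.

t_tx = L/R = 4000/22000000 = 0.000181818 s.
t_prop = 36000000/300000000 = 0.12 s; RTT = 0.24 s.
Cycle = t_tx + RTT = 0.240182 s.
Throughput = L / cycle = 4000 / 0.240182 = 16.7 kbps.

16.7 kbps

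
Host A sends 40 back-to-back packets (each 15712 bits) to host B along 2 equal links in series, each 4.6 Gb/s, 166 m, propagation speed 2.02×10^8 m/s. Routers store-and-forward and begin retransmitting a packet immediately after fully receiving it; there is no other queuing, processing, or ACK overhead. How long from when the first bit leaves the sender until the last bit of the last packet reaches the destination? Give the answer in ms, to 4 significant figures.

0.1417 ms

Per-hop transmission t_tx = L/R = 15712/4600000000 = 0.00341565 ms.
Per-hop propagation t_prop = 166/202000000 = 0.000821782 ms.
Pipeline fill: first packet needs 2·t_tx to clear all hops; remaining 39 packets each add one t_tx.
Total = (2+40-1)·t_tx + 2·t_prop = 41·0.00341565 + 2·0.000821782 = 0.1417 ms.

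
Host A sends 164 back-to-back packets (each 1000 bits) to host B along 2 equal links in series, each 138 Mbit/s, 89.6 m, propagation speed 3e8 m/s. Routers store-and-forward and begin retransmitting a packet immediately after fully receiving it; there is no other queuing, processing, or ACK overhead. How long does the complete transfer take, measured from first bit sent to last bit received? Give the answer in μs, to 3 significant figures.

Per-hop transmission t_tx = L/R = 1000/138000000 = 7.24638 μs.
Per-hop propagation t_prop = 89.6/300000000 = 0.298667 μs.
Pipeline fill: first packet needs 2·t_tx to clear all hops; remaining 163 packets each add one t_tx.
Total = (2+164-1)·t_tx + 2·t_prop = 165·7.24638 + 2·0.298667 = 1200 μs.

1200 μs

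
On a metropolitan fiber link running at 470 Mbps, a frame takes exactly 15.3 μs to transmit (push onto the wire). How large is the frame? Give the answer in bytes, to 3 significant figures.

L = R × t_tx = 470000000 b/s × 1.53e-05 s = 7191 bits.
In bytes: 7191 / 8 = 899 bytes.

899 bytes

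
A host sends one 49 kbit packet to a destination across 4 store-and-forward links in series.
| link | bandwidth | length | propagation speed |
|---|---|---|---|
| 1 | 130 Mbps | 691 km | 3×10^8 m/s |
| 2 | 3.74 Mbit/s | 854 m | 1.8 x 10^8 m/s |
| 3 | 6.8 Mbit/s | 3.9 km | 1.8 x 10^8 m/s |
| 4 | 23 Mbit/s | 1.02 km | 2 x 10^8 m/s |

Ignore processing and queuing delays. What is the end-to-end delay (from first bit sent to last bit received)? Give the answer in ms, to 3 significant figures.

25.1 ms

L = 49000 bits.
Transmission delays (L/R per hop): 0.376923, 13.1016, 7.20588, 2.13043 ms; sum = 22.8148 ms.
Propagation delays (d/s per hop): 2.30333, 0.00474444, 0.0216667, 0.0051 ms; sum = 2.33484 ms.
End-to-end = 25.1 ms.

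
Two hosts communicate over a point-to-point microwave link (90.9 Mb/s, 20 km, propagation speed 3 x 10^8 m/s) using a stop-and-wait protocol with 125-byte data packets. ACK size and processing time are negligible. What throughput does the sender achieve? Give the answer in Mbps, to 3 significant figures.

t_tx = L/R = 1000/90900000 = 1.10011e-05 s.
t_prop = 20000/300000000 = 6.66667e-05 s; RTT = 0.000133333 s.
Cycle = t_tx + RTT = 0.000144334 s.
Throughput = L / cycle = 1000 / 0.000144334 = 6.93 Mbps.

6.93 Mbps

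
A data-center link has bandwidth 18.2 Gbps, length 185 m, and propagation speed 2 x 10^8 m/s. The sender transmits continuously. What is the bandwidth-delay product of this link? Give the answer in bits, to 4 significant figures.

Propagation delay = 185 / 200000000 = 9.25e-07 s.
BDP = R × t_prop = 18200000000 × 9.25e-07 = 16835 bits.

16840 bits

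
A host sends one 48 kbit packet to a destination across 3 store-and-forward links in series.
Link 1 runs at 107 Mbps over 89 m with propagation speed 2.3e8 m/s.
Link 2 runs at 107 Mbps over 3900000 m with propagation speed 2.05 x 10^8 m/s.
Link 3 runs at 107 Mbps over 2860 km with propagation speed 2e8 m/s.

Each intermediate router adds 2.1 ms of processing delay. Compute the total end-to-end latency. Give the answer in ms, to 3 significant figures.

L = 48000 bits.
Transmission delay per hop = L/R = 48000/107000000 = 0.448598 ms; 3 hops → 1.34579 ms.
Propagation delays (d/s per hop): 0.000386957, 19.0244, 14.3 ms; sum = 33.3248 ms.
Processing at 2 router(s): 2 × 2.1 ms = 4.2 ms.
End-to-end = 38.9 ms.

38.9 ms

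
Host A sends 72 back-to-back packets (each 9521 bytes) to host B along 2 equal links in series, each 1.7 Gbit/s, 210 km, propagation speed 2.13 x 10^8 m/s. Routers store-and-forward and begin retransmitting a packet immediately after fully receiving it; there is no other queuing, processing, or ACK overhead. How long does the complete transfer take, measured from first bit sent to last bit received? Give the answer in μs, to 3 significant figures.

5240 μs

Per-hop transmission t_tx = L/R = 76168/1700000000 = 44.8047 μs.
Per-hop propagation t_prop = 210000/213000000 = 985.915 μs.
Pipeline fill: first packet needs 2·t_tx to clear all hops; remaining 71 packets each add one t_tx.
Total = (2+72-1)·t_tx + 2·t_prop = 73·44.8047 + 2·985.915 = 5240 μs.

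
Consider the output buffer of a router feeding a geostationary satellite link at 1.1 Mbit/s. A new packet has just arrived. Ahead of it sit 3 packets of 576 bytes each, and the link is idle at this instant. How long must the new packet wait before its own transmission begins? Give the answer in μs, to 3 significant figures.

12600 μs

Each queued packet: L/R = 4608/1100000 = 4189.09 μs.
3 queued → 12567.3 μs.
Queuing delay = 12600 μs.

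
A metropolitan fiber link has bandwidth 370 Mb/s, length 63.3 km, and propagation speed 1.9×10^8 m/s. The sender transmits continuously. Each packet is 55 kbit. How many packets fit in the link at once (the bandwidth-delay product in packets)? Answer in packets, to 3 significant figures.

2.24 packets

Propagation delay = 63300 / 190000000 = 0.000333158 s.
BDP = R × t_prop = 370000000 × 0.000333158 = 123268 bits.
In packets of 55000 bits: 2.24 packets.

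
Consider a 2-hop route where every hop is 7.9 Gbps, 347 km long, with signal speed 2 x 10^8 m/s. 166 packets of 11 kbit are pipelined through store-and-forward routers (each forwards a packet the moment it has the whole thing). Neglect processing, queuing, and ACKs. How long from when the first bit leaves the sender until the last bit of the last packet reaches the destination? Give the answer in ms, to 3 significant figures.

Per-hop transmission t_tx = L/R = 11000/7900000000 = 0.00139241 ms.
Per-hop propagation t_prop = 347000/200000000 = 1.735 ms.
Pipeline fill: first packet needs 2·t_tx to clear all hops; remaining 165 packets each add one t_tx.
Total = (2+166-1)·t_tx + 2·t_prop = 167·0.00139241 + 2·1.735 = 3.70 ms.

3.70 ms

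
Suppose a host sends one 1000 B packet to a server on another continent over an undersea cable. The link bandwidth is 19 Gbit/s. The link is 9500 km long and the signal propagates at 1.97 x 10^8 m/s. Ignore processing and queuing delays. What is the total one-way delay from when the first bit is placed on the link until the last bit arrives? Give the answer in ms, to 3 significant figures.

48.2 ms

L = 1000 × 8 = 8000 bits.
Transmission delay = L/R = 8000 / 19000000000 = 0.000421053 ms.
Propagation delay = d/s = 9500000 m / 197000000 m/s = 48.2234 ms.
Total = 48.2 ms.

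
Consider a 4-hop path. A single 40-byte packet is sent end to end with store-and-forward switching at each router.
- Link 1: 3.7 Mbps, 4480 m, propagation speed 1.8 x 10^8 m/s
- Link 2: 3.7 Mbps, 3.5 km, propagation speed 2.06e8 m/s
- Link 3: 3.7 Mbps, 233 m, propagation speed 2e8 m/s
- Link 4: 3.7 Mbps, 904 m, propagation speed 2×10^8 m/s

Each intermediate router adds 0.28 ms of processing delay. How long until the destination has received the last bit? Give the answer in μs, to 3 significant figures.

1230 μs

L = 40 × 8 = 320 bits.
Transmission delay per hop = L/R = 320/3700000 = 86.4865 μs; 4 hops → 345.946 μs.
Propagation delays (d/s per hop): 24.8889, 16.9903, 1.165, 4.52 μs; sum = 47.5642 μs.
Processing at 3 router(s): 3 × 0.28 ms = 840 μs.
End-to-end = 1230 μs.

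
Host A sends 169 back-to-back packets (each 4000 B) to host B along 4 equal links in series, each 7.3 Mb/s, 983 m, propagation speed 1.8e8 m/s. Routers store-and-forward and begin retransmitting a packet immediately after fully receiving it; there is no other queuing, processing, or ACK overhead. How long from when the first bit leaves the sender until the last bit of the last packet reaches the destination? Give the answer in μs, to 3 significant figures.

754000 μs

Per-hop transmission t_tx = L/R = 32000/7300000 = 4383.56 μs.
Per-hop propagation t_prop = 983/180000000 = 5.46111 μs.
Pipeline fill: first packet needs 4·t_tx to clear all hops; remaining 168 packets each add one t_tx.
Total = (4+169-1)·t_tx + 4·t_prop = 172·4383.56 + 4·5.46111 = 754000 μs.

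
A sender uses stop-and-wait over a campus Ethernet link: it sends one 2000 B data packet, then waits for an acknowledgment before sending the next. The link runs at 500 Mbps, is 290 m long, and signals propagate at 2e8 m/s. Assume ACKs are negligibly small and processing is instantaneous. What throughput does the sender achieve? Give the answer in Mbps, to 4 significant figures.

458.5 Mbps

t_tx = L/R = 16000/500000000 = 3.2e-05 s.
t_prop = 290/200000000 = 1.45e-06 s; RTT = 2.9e-06 s.
Cycle = t_tx + RTT = 3.49e-05 s.
Throughput = L / cycle = 16000 / 3.49e-05 = 458.5 Mbps.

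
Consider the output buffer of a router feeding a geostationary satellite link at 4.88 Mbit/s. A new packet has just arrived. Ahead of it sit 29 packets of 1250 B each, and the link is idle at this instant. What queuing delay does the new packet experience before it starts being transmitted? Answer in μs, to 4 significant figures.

59430 μs

Each queued packet: L/R = 10000/4880000 = 2049.18 μs.
29 queued → 59426.2 μs.
Queuing delay = 59430 μs.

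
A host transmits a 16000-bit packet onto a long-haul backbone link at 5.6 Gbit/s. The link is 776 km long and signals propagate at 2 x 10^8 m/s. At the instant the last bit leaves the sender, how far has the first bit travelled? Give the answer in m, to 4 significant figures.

571.4 m

t_tx = L/R = 16000/5600000000 = 2.85714e-06 s.
Distance = s × t_tx = 200000000 × 2.85714e-06 = 571.4 m.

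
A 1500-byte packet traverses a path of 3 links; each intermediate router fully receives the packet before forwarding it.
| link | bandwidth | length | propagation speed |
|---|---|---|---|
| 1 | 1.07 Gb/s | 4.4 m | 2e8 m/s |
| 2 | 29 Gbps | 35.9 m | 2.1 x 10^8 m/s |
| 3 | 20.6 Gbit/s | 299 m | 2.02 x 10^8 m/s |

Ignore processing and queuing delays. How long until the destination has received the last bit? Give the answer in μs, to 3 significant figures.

L = 1500 × 8 = 12000 bits.
Transmission delays (L/R per hop): 11.215, 0.413793, 0.582524 μs; sum = 12.2113 μs.
Propagation delays (d/s per hop): 0.022, 0.170952, 1.4802 μs; sum = 1.67315 μs.
End-to-end = 13.9 μs.

13.9 μs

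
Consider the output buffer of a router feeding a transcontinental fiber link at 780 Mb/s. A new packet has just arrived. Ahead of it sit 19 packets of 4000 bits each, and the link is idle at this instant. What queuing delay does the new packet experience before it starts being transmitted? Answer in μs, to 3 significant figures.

Each queued packet: L/R = 4000/780000000 = 5.12821 μs.
19 queued → 97.4359 μs.
Queuing delay = 97.4 μs.

97.4 μs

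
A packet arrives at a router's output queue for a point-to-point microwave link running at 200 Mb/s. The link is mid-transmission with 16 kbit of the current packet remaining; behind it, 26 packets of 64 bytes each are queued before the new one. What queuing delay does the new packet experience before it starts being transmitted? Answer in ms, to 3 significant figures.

0.147 ms

Each queued packet: L/R = 512/200000000 = 0.00256 ms.
26 queued → 0.06656 ms.
Plus remaining 16000 bits of current packet: 0.08 ms.
Queuing delay = 0.147 ms.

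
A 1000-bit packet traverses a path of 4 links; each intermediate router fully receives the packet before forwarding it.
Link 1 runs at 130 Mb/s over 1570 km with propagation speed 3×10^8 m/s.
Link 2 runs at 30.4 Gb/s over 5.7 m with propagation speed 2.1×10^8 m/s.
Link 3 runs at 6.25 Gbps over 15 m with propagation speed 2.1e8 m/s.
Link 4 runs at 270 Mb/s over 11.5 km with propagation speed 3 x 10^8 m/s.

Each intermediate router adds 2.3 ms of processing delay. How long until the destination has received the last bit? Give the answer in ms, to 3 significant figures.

12.2 ms

Transmission delays (L/R per hop): 0.00769231, 3.28947e-05, 0.00016, 0.0037037 ms; sum = 0.0115889 ms.
Propagation delays (d/s per hop): 5.23333, 2.71429e-05, 7.14286e-05, 0.0383333 ms; sum = 5.27177 ms.
Processing at 3 router(s): 3 × 2.3 ms = 6.9 ms.
End-to-end = 12.2 ms.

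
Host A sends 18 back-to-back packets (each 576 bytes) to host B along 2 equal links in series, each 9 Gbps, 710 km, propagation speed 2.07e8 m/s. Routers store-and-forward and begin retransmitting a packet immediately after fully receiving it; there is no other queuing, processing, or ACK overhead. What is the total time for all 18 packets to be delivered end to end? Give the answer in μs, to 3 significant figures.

Per-hop transmission t_tx = L/R = 4608/9000000000 = 0.512 μs.
Per-hop propagation t_prop = 710000/2.07e+08 = 3429.95 μs.
Pipeline fill: first packet needs 2·t_tx to clear all hops; remaining 17 packets each add one t_tx.
Total = (2+18-1)·t_tx + 2·t_prop = 19·0.512 + 2·3429.95 = 6870 μs.

6870 μs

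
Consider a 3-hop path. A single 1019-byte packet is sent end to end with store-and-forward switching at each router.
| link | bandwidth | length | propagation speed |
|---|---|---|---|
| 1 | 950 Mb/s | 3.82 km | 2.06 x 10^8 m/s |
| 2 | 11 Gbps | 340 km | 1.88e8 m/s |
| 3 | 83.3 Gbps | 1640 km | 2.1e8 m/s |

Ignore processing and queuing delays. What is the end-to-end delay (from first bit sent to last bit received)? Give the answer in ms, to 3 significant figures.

9.65 ms

L = 1019 × 8 = 8152 bits.
Transmission delays (L/R per hop): 0.00858105, 0.000741091, 9.78631e-05 ms; sum = 0.00942001 ms.
Propagation delays (d/s per hop): 0.0185437, 1.80851, 7.80952 ms; sum = 9.63658 ms.
End-to-end = 9.65 ms.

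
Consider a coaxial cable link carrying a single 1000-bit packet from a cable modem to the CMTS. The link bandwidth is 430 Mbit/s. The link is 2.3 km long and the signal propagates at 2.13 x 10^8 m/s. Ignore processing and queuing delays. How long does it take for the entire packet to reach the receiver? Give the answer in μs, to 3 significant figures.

Transmission delay = L/R = 1000 / 430000000 = 2.32558 μs.
Propagation delay = d/s = 2300 m / 213000000 m/s = 10.7981 μs.
Total = 13.1 μs.

13.1 μs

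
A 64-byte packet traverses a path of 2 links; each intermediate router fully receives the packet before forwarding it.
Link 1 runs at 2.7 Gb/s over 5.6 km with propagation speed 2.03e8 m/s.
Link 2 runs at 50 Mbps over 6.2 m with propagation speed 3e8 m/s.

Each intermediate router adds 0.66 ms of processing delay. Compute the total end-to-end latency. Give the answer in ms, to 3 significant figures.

0.698 ms

L = 64 × 8 = 512 bits.
Transmission delays (L/R per hop): 0.00018963, 0.01024 ms; sum = 0.0104296 ms.
Propagation delays (d/s per hop): 0.0275862, 2.06667e-05 ms; sum = 0.0276069 ms.
Processing at 1 router(s): 1 × 0.66 ms = 0.66 ms.
End-to-end = 0.698 ms.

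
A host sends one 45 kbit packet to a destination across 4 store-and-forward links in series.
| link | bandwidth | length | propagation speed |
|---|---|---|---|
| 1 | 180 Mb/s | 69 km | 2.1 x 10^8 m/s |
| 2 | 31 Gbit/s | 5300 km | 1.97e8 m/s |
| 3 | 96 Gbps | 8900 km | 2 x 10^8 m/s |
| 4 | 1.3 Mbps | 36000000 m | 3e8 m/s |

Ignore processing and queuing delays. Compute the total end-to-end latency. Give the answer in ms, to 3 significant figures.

227 ms

L = 45000 bits.
Transmission delays (L/R per hop): 0.25, 0.00145161, 0.00046875, 34.6154 ms; sum = 34.8673 ms.
Propagation delays (d/s per hop): 0.328571, 26.9036, 44.5, 120 ms; sum = 191.732 ms.
End-to-end = 227 ms.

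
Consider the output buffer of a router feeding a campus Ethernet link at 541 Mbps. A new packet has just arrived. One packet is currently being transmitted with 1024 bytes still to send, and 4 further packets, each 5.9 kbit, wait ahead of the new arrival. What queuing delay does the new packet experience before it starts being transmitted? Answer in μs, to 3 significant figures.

Each queued packet: L/R = 5900/541000000 = 10.9057 μs.
4 queued → 43.6229 μs.
Plus remaining 8192 bits of current packet: 15.1423 μs.
Queuing delay = 58.8 μs.

58.8 μs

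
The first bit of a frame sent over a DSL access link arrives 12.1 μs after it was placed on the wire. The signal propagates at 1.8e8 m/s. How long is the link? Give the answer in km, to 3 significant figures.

2.18 km

d = s × t_prop = 180000000 × 1.21e-05 = 2.18 km.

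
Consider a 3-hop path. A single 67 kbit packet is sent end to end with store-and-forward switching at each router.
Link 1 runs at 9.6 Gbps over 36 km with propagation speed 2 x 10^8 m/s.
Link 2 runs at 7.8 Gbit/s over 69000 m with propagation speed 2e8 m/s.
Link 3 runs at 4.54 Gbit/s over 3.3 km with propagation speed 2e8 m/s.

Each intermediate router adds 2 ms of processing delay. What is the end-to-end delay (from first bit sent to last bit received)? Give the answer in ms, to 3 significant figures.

L = 67000 bits.
Transmission delays (L/R per hop): 0.00697917, 0.00858974, 0.0147577 ms; sum = 0.0303266 ms.
Propagation delays (d/s per hop): 0.18, 0.345, 0.0165 ms; sum = 0.5415 ms.
Processing at 2 router(s): 2 × 2 ms = 4 ms.
End-to-end = 4.57 ms.

4.57 ms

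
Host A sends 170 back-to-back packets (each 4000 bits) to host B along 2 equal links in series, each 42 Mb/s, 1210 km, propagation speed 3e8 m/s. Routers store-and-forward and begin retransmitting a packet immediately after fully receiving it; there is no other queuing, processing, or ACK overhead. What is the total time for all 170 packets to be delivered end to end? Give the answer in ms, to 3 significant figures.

24.4 ms

Per-hop transmission t_tx = L/R = 4000/42000000 = 0.0952381 ms.
Per-hop propagation t_prop = 1210000/300000000 = 4.03333 ms.
Pipeline fill: first packet needs 2·t_tx to clear all hops; remaining 169 packets each add one t_tx.
Total = (2+170-1)·t_tx + 2·t_prop = 171·0.0952381 + 2·4.03333 = 24.4 ms.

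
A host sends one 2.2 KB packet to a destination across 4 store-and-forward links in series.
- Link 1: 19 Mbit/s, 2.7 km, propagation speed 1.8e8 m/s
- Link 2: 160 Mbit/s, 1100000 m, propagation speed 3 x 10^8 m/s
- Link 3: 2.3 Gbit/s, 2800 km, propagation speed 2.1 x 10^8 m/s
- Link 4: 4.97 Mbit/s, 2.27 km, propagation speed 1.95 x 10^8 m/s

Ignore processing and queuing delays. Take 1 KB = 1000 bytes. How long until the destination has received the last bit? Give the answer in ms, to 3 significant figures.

21.6 ms

L = 17600 bits.
Transmission delays (L/R per hop): 0.926316, 0.11, 0.00765217, 3.54125 ms; sum = 4.58522 ms.
Propagation delays (d/s per hop): 0.015, 3.66667, 13.3333, 0.011641 ms; sum = 17.0266 ms.
End-to-end = 21.6 ms.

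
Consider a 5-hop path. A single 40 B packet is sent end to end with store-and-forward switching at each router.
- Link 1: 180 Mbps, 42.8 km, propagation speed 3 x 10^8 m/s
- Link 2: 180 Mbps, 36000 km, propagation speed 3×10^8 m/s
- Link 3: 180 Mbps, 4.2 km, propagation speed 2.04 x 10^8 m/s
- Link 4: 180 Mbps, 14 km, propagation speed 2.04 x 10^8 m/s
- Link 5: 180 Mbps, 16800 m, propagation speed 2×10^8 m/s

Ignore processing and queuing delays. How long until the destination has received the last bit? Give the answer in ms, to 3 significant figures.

120 ms

L = 40 × 8 = 320 bits.
Transmission delay per hop = L/R = 320/180000000 = 0.00177778 ms; 5 hops → 0.00888889 ms.
Propagation delays (d/s per hop): 0.142667, 120, 0.0205882, 0.0686275, 0.084 ms; sum = 120.316 ms.
End-to-end = 120 ms.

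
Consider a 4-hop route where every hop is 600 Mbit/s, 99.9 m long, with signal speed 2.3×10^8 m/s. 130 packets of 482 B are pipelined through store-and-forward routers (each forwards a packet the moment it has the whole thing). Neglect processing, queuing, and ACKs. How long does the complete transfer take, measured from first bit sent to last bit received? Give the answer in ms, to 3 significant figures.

0.856 ms

Per-hop transmission t_tx = L/R = 3856/600000000 = 0.00642667 ms.
Per-hop propagation t_prop = 99.9/2.3e+08 = 0.000434348 ms.
Pipeline fill: first packet needs 4·t_tx to clear all hops; remaining 129 packets each add one t_tx.
Total = (4+130-1)·t_tx + 4·t_prop = 133·0.00642667 + 4·0.000434348 = 0.856 ms.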